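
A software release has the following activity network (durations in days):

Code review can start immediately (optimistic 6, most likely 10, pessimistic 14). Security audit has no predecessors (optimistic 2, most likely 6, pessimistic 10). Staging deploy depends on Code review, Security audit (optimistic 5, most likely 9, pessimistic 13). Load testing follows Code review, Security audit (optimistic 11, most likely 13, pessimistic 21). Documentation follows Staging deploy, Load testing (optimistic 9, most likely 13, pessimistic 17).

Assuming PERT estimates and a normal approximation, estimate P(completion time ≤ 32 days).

0.023

te_Code review = (6 + 4·10 + 14)/6 = 60/6 = 10; σ²_Code review = ((14−6)/6)² = 1.778
te_Security audit = (2 + 4·6 + 10)/6 = 36/6 = 6; σ²_Security audit = ((10−2)/6)² = 1.778
te_Staging deploy = (5 + 4·9 + 13)/6 = 54/6 = 9; σ²_Staging deploy = ((13−5)/6)² = 1.778
te_Load testing = (11 + 4·13 + 21)/6 = 84/6 = 14; σ²_Load testing = ((21−11)/6)² = 2.778
te_Documentation = (9 + 4·13 + 17)/6 = 78/6 = 13; σ²_Documentation = ((17−9)/6)² = 1.778

Forward pass:
ES_Code review = 0; EF_Code review = 10
ES_Security audit = 0; EF_Security audit = 6
ES_Staging deploy = max(EF_Code review=10, EF_Security audit=6) = 10; EF_Staging deploy = 10+9 = 19
ES_Load testing = max(EF_Code review=10, EF_Security audit=6) = 10; EF_Load testing = 10+14 = 24
ES_Documentation = max(EF_Staging deploy=19, EF_Load testing=24) = 24; EF_Documentation = 24+13 = 37
Expected project duration μ = 37 days. Critical path: Code review → Load testing → Documentation.

Variance along critical path = 1.778 + 2.778 + 1.778 = 6.333; σ = √6.333 = 2.517 days.
Z = (32 − 37) / 2.517 = -1.987
P(T ≤ 32) = Φ(-1.987) ≈ 0.023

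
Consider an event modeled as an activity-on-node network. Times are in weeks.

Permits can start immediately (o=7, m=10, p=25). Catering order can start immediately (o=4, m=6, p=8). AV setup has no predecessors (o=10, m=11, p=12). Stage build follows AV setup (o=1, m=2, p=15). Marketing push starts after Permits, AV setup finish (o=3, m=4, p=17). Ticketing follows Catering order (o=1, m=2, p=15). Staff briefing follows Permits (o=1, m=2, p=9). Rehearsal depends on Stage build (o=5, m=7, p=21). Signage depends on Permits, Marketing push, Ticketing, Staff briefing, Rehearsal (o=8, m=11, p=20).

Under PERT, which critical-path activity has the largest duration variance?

te_Permits = (7 + 4·10 + 25)/6 = 72/6 = 12; σ²_Permits = ((25−7)/6)² = 9.000
te_Catering order = (4 + 4·6 + 8)/6 = 36/6 = 6; σ²_Catering order = ((8−4)/6)² = 0.444
te_AV setup = (10 + 4·11 + 12)/6 = 66/6 = 11; σ²_AV setup = ((12−10)/6)² = 0.111
te_Stage build = (1 + 4·2 + 15)/6 = 24/6 = 4; σ²_Stage build = ((15−1)/6)² = 5.444
te_Marketing push = (3 + 4·4 + 17)/6 = 36/6 = 6; σ²_Marketing push = ((17−3)/6)² = 5.444
te_Ticketing = (1 + 4·2 + 15)/6 = 24/6 = 4; σ²_Ticketing = ((15−1)/6)² = 5.444
te_Staff briefing = (1 + 4·2 + 9)/6 = 18/6 = 3; σ²_Staff briefing = ((9−1)/6)² = 1.778
te_Rehearsal = (5 + 4·7 + 21)/6 = 54/6 = 9; σ²_Rehearsal = ((21−5)/6)² = 7.111
te_Signage = (8 + 4·11 + 20)/6 = 72/6 = 12; σ²_Signage = ((20−8)/6)² = 4.000

Forward pass:
ES_Permits = 0; EF_Permits = 12
ES_Catering order = 0; EF_Catering order = 6
ES_AV setup = 0; EF_AV setup = 11
ES_Stage build = 11; EF_Stage build = 11+4 = 15
ES_Marketing push = max(EF_Permits=12, EF_AV setup=11) = 12; EF_Marketing push = 12+6 = 18
ES_Ticketing = 6; EF_Ticketing = 6+4 = 10
ES_Staff briefing = 12; EF_Staff briefing = 12+3 = 15
ES_Rehearsal = 15; EF_Rehearsal = 15+9 = 24
ES_Signage = max(EF_Permits=12, EF_Marketing push=18, EF_Ticketing=10, EF_Staff briefing=15, EF_Rehearsal=24) = 24; EF_Signage = 24+12 = 36
Expected project duration μ = 36 weeks. Critical path: AV setup → Stage build → Rehearsal → Signage.

Variances on critical path: σ²_AV setup=0.111, σ²_Stage build=5.444, σ²_Rehearsal=7.111, σ²_Signage=4.000.
Largest is σ²_Rehearsal = 7.111.

Rehearsal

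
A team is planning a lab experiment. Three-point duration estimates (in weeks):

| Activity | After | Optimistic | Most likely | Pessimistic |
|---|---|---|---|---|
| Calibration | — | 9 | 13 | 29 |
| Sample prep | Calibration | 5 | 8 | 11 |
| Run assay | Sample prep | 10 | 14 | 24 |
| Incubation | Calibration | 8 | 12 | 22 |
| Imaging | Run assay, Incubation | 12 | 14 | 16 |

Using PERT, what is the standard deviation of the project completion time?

te_Calibration = (9 + 4·13 + 29)/6 = 90/6 = 15; σ²_Calibration = ((29−9)/6)² = 11.111
te_Sample prep = (5 + 4·8 + 11)/6 = 48/6 = 8; σ²_Sample prep = ((11−5)/6)² = 1.000
te_Run assay = (10 + 4·14 + 24)/6 = 90/6 = 15; σ²_Run assay = ((24−10)/6)² = 5.444
te_Incubation = (8 + 4·12 + 22)/6 = 78/6 = 13; σ²_Incubation = ((22−8)/6)² = 5.444
te_Imaging = (12 + 4·14 + 16)/6 = 84/6 = 14; σ²_Imaging = ((16−12)/6)² = 0.444

Forward pass:
ES_Calibration = 0; EF_Calibration = 15
ES_Sample prep = 15; EF_Sample prep = 15+8 = 23
ES_Run assay = 23; EF_Run assay = 23+15 = 38
ES_Incubation = 15; EF_Incubation = 15+13 = 28
ES_Imaging = max(EF_Run assay=38, EF_Incubation=28) = 38; EF_Imaging = 38+14 = 52
Expected project duration μ = 52 weeks. Critical path: Calibration → Sample prep → Run assay → Imaging.

Variance along critical path = 11.111 + 1.000 + 5.444 + 0.444 = 18.000
σ = √18.000 = 4.243 weeks

4.24 weeks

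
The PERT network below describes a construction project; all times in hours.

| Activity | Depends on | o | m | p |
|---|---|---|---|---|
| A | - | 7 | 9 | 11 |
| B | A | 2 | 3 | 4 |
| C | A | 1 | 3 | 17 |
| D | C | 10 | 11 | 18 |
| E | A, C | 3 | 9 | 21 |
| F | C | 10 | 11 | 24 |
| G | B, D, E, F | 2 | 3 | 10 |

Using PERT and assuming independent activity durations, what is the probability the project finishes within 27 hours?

0.149

te_A = (7 + 4·9 + 11)/6 = 54/6 = 9; σ²_A = ((11−7)/6)² = 0.444
te_B = (2 + 4·3 + 4)/6 = 18/6 = 3; σ²_B = ((4−2)/6)² = 0.111
te_C = (1 + 4·3 + 17)/6 = 30/6 = 5; σ²_C = ((17−1)/6)² = 7.111
te_D = (10 + 4·11 + 18)/6 = 72/6 = 12; σ²_D = ((18−10)/6)² = 1.778
te_E = (3 + 4·9 + 21)/6 = 60/6 = 10; σ²_E = ((21−3)/6)² = 9.000
te_F = (10 + 4·11 + 24)/6 = 78/6 = 13; σ²_F = ((24−10)/6)² = 5.444
te_G = (2 + 4·3 + 10)/6 = 24/6 = 4; σ²_G = ((10−2)/6)² = 1.778

Forward pass:
ES_A = 0; EF_A = 9
ES_B = 9; EF_B = 9+3 = 12
ES_C = 9; EF_C = 9+5 = 14
ES_D = 14; EF_D = 14+12 = 26
ES_E = max(EF_A=9, EF_C=14) = 14; EF_E = 14+10 = 24
ES_F = 14; EF_F = 14+13 = 27
ES_G = max(EF_B=12, EF_D=26, EF_E=24, EF_F=27) = 27; EF_G = 27+4 = 31
Expected project duration μ = 31 hours. Critical path: A → C → F → G.

Variance along critical path = 0.444 + 7.111 + 5.444 + 1.778 = 14.778; σ = √14.778 = 3.844 hours.
Z = (27 − 31) / 3.844 = -1.041
P(T ≤ 27) = Φ(-1.041) ≈ 0.149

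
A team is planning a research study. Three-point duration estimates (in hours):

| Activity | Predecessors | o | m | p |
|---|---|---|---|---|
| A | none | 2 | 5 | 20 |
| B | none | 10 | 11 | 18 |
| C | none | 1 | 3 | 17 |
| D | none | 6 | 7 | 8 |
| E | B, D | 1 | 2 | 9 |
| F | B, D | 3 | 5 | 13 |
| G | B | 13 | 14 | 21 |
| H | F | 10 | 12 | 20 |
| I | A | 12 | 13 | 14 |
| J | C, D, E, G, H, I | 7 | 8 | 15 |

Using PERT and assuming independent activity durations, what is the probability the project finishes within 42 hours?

0.746

te_A = (2 + 4·5 + 20)/6 = 42/6 = 7; σ²_A = ((20−2)/6)² = 9.000
te_B = (10 + 4·11 + 18)/6 = 72/6 = 12; σ²_B = ((18−10)/6)² = 1.778
te_C = (1 + 4·3 + 17)/6 = 30/6 = 5; σ²_C = ((17−1)/6)² = 7.111
te_D = (6 + 4·7 + 8)/6 = 42/6 = 7; σ²_D = ((8−6)/6)² = 0.111
te_E = (1 + 4·2 + 9)/6 = 18/6 = 3; σ²_E = ((9−1)/6)² = 1.778
te_F = (3 + 4·5 + 13)/6 = 36/6 = 6; σ²_F = ((13−3)/6)² = 2.778
te_G = (13 + 4·14 + 21)/6 = 90/6 = 15; σ²_G = ((21−13)/6)² = 1.778
te_H = (10 + 4·12 + 20)/6 = 78/6 = 13; σ²_H = ((20−10)/6)² = 2.778
te_I = (12 + 4·13 + 14)/6 = 78/6 = 13; σ²_I = ((14−12)/6)² = 0.111
te_J = (7 + 4·8 + 15)/6 = 54/6 = 9; σ²_J = ((15−7)/6)² = 1.778

Forward pass:
ES_A = 0; EF_A = 7
ES_B = 0; EF_B = 12
ES_C = 0; EF_C = 5
ES_D = 0; EF_D = 7
ES_E = max(EF_B=12, EF_D=7) = 12; EF_E = 12+3 = 15
ES_F = max(EF_B=12, EF_D=7) = 12; EF_F = 12+6 = 18
ES_G = 12; EF_G = 12+15 = 27
ES_H = 18; EF_H = 18+13 = 31
ES_I = 7; EF_I = 7+13 = 20
ES_J = max(EF_C=5, EF_D=7, EF_E=15, EF_G=27, EF_H=31, EF_I=20) = 31; EF_J = 31+9 = 40
Expected project duration μ = 40 hours. Critical path: B → F → H → J.

Variance along critical path = 1.778 + 2.778 + 2.778 + 1.778 = 9.111; σ = √9.111 = 3.018 hours.
Z = (42 − 40) / 3.018 = 0.663
P(T ≤ 42) = Φ(0.663) ≈ 0.746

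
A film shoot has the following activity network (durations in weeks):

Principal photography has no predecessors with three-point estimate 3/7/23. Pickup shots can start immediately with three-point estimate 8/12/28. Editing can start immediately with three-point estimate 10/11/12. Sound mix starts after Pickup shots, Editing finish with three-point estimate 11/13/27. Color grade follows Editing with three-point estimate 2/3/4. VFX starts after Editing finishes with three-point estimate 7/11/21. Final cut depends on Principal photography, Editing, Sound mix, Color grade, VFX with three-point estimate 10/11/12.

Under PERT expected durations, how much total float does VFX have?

te_Principal photography = (3 + 4·7 + 23)/6 = 54/6 = 9
te_Pickup shots = (8 + 4·12 + 28)/6 = 84/6 = 14
te_Editing = (10 + 4·11 + 12)/6 = 66/6 = 11
te_Sound mix = (11 + 4·13 + 27)/6 = 90/6 = 15
te_Color grade = (2 + 4·3 + 4)/6 = 18/6 = 3
te_VFX = (7 + 4·11 + 21)/6 = 72/6 = 12
te_Final cut = (10 + 4·11 + 12)/6 = 66/6 = 11

Forward pass:
ES_Principal photography = 0; EF_Principal photography = 9
ES_Pickup shots = 0; EF_Pickup shots = 14
ES_Editing = 0; EF_Editing = 11
ES_Sound mix = max(EF_Pickup shots=14, EF_Editing=11) = 14; EF_Sound mix = 14+15 = 29
ES_Color grade = 11; EF_Color grade = 11+3 = 14
ES_VFX = 11; EF_VFX = 11+12 = 23
ES_Final cut = max(EF_Principal photography=9, EF_Editing=11, EF_Sound mix=29, EF_Color grade=14, EF_VFX=23) = 29; EF_Final cut = 29+11 = 40
Expected project duration μ = 40 weeks. Critical path: Pickup shots → Sound mix → Final cut.

Backward pass:
LF_Final cut = 40; LS_Final cut = 40−11 = 29
LF_VFX = LS_Final cut = 29; LS_VFX = 29−12 = 17
LF_Color grade = LS_Final cut = 29; LS_Color grade = 29−3 = 26
LF_Sound mix = LS_Final cut = 29; LS_Sound mix = 29−15 = 14
LF_Editing = min(LS_Sound mix=14, LS_Color grade=26, LS_VFX=17, LS_Final cut=29) = 14; LS_Editing = 14−11 = 3
LF_Pickup shots = LS_Sound mix = 14; LS_Pickup shots = 14−14 = 0
LF_Principal photography = LS_Final cut = 29; LS_Principal photography = 29−9 = 20
Slack_VFX = LS_VFX − ES_VFX = 17 − 11 = 6

6 weeks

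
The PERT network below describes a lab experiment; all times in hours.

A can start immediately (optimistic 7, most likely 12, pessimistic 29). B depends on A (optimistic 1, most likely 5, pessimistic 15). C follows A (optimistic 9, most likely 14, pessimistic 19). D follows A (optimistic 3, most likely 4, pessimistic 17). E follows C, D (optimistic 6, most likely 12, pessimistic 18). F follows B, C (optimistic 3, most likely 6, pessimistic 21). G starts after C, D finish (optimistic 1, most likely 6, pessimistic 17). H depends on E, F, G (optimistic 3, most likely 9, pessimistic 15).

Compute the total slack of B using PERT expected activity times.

12 hours

te_A = (7 + 4·12 + 29)/6 = 84/6 = 14
te_B = (1 + 4·5 + 15)/6 = 36/6 = 6
te_C = (9 + 4·14 + 19)/6 = 84/6 = 14
te_D = (3 + 4·4 + 17)/6 = 36/6 = 6
te_E = (6 + 4·12 + 18)/6 = 72/6 = 12
te_F = (3 + 4·6 + 21)/6 = 48/6 = 8
te_G = (1 + 4·6 + 17)/6 = 42/6 = 7
te_H = (3 + 4·9 + 15)/6 = 54/6 = 9

Forward pass:
ES_A = 0; EF_A = 14
ES_B = 14; EF_B = 14+6 = 20
ES_C = 14; EF_C = 14+14 = 28
ES_D = 14; EF_D = 14+6 = 20
ES_E = max(EF_C=28, EF_D=20) = 28; EF_E = 28+12 = 40
ES_F = max(EF_B=20, EF_C=28) = 28; EF_F = 28+8 = 36
ES_G = max(EF_C=28, EF_D=20) = 28; EF_G = 28+7 = 35
ES_H = max(EF_E=40, EF_F=36, EF_G=35) = 40; EF_H = 40+9 = 49
Expected project duration μ = 49 hours. Critical path: A → C → E → H.

Backward pass:
LF_H = 49; LS_H = 49−9 = 40
LF_G = LS_H = 40; LS_G = 40−7 = 33
LF_F = LS_H = 40; LS_F = 40−8 = 32
LF_E = LS_H = 40; LS_E = 40−12 = 28
LF_D = min(LS_E=28, LS_G=33) = 28; LS_D = 28−6 = 22
LF_C = min(LS_E=28, LS_F=32, LS_G=33) = 28; LS_C = 28−14 = 14
LF_B = LS_F = 32; LS_B = 32−6 = 26
LF_A = min(LS_B=26, LS_C=14, LS_D=22) = 14; LS_A = 14−14 = 0
Slack_B = LS_B − ES_B = 26 − 14 = 12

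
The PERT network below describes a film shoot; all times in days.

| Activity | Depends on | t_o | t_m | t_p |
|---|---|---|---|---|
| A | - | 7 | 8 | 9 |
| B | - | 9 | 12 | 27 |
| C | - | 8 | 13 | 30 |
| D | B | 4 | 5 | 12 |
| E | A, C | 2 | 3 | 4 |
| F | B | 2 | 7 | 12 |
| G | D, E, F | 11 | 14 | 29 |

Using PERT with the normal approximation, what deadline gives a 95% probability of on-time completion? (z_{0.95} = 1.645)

44.5 days

te_A = (7 + 4·8 + 9)/6 = 48/6 = 8; σ²_A = ((9−7)/6)² = 0.111
te_B = (9 + 4·12 + 27)/6 = 84/6 = 14; σ²_B = ((27−9)/6)² = 9.000
te_C = (8 + 4·13 + 30)/6 = 90/6 = 15; σ²_C = ((30−8)/6)² = 13.444
te_D = (4 + 4·5 + 12)/6 = 36/6 = 6; σ²_D = ((12−4)/6)² = 1.778
te_E = (2 + 4·3 + 4)/6 = 18/6 = 3; σ²_E = ((4−2)/6)² = 0.111
te_F = (2 + 4·7 + 12)/6 = 42/6 = 7; σ²_F = ((12−2)/6)² = 2.778
te_G = (11 + 4·14 + 29)/6 = 96/6 = 16; σ²_G = ((29−11)/6)² = 9.000

Forward pass:
ES_A = 0; EF_A = 8
ES_B = 0; EF_B = 14
ES_C = 0; EF_C = 15
ES_D = 14; EF_D = 14+6 = 20
ES_E = max(EF_A=8, EF_C=15) = 15; EF_E = 15+3 = 18
ES_F = 14; EF_F = 14+7 = 21
ES_G = max(EF_D=20, EF_E=18, EF_F=21) = 21; EF_G = 21+16 = 37
Expected project duration μ = 37 days. Critical path: B → F → G.

Variance along critical path = 9.000 + 2.778 + 9.000 = 20.778; σ = 4.558 days.
D = μ + z·σ = 37 + 1.645·4.558 = 44.5 days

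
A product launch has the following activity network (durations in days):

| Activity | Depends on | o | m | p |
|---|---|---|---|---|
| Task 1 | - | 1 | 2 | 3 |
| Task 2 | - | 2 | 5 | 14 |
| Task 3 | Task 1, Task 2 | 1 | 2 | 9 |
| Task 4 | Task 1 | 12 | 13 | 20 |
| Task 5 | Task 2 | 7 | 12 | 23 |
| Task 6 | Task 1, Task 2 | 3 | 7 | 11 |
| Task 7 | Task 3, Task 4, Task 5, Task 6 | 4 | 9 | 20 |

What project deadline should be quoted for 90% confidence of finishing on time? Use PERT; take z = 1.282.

te_Task 1 = (1 + 4·2 + 3)/6 = 12/6 = 2; σ²_Task 1 = ((3−1)/6)² = 0.111
te_Task 2 = (2 + 4·5 + 14)/6 = 36/6 = 6; σ²_Task 2 = ((14−2)/6)² = 4.000
te_Task 3 = (1 + 4·2 + 9)/6 = 18/6 = 3; σ²_Task 3 = ((9−1)/6)² = 1.778
te_Task 4 = (12 + 4·13 + 20)/6 = 84/6 = 14; σ²_Task 4 = ((20−12)/6)² = 1.778
te_Task 5 = (7 + 4·12 + 23)/6 = 78/6 = 13; σ²_Task 5 = ((23−7)/6)² = 7.111
te_Task 6 = (3 + 4·7 + 11)/6 = 42/6 = 7; σ²_Task 6 = ((11−3)/6)² = 1.778
te_Task 7 = (4 + 4·9 + 20)/6 = 60/6 = 10; σ²_Task 7 = ((20−4)/6)² = 7.111

Forward pass:
ES_Task 1 = 0; EF_Task 1 = 2
ES_Task 2 = 0; EF_Task 2 = 6
ES_Task 3 = max(EF_Task 1=2, EF_Task 2=6) = 6; EF_Task 3 = 6+3 = 9
ES_Task 4 = 2; EF_Task 4 = 2+14 = 16
ES_Task 5 = 6; EF_Task 5 = 6+13 = 19
ES_Task 6 = max(EF_Task 1=2, EF_Task 2=6) = 6; EF_Task 6 = 6+7 = 13
ES_Task 7 = max(EF_Task 3=9, EF_Task 4=16, EF_Task 5=19, EF_Task 6=13) = 19; EF_Task 7 = 19+10 = 29
Expected project duration μ = 29 days. Critical path: Task 2 → Task 5 → Task 7.

Variance along critical path = 4.000 + 7.111 + 7.111 = 18.222; σ = 4.269 days.
D = μ + z·σ = 29 + 1.282·4.269 = 34.5 days

34.5 days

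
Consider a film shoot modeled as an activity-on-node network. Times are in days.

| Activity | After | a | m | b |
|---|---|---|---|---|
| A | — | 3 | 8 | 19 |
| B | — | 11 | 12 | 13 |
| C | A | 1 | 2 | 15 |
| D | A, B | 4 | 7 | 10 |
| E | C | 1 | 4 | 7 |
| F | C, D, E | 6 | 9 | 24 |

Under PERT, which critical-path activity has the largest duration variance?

F

te_A = (3 + 4·8 + 19)/6 = 54/6 = 9; σ²_A = ((19−3)/6)² = 7.111
te_B = (11 + 4·12 + 13)/6 = 72/6 = 12; σ²_B = ((13−11)/6)² = 0.111
te_C = (1 + 4·2 + 15)/6 = 24/6 = 4; σ²_C = ((15−1)/6)² = 5.444
te_D = (4 + 4·7 + 10)/6 = 42/6 = 7; σ²_D = ((10−4)/6)² = 1.000
te_E = (1 + 4·4 + 7)/6 = 24/6 = 4; σ²_E = ((7−1)/6)² = 1.000
te_F = (6 + 4·9 + 24)/6 = 66/6 = 11; σ²_F = ((24−6)/6)² = 9.000

Forward pass:
ES_A = 0; EF_A = 9
ES_B = 0; EF_B = 12
ES_C = 9; EF_C = 9+4 = 13
ES_D = max(EF_A=9, EF_B=12) = 12; EF_D = 12+7 = 19
ES_E = 13; EF_E = 13+4 = 17
ES_F = max(EF_C=13, EF_D=19, EF_E=17) = 19; EF_F = 19+11 = 30
Expected project duration μ = 30 days. Critical path: B → D → F.

Variances on critical path: σ²_B=0.111, σ²_D=1.000, σ²_F=9.000.
Largest is σ²_F = 9.000.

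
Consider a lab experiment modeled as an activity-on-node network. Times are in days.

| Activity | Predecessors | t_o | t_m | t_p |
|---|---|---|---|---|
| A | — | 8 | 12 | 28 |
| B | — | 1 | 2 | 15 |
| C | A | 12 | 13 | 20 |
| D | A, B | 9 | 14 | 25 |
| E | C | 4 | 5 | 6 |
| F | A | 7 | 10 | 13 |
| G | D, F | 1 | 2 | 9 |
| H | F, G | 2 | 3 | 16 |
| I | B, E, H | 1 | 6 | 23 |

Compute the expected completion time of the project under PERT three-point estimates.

te_A = (8 + 4·12 + 28)/6 = 84/6 = 14
te_B = (1 + 4·2 + 15)/6 = 24/6 = 4
te_C = (12 + 4·13 + 20)/6 = 84/6 = 14
te_D = (9 + 4·14 + 25)/6 = 90/6 = 15
te_E = (4 + 4·5 + 6)/6 = 30/6 = 5
te_F = (7 + 4·10 + 13)/6 = 60/6 = 10
te_G = (1 + 4·2 + 9)/6 = 18/6 = 3
te_H = (2 + 4·3 + 16)/6 = 30/6 = 5
te_I = (1 + 4·6 + 23)/6 = 48/6 = 8

Forward pass:
ES_A = 0; EF_A = 14
ES_B = 0; EF_B = 4
ES_C = 14; EF_C = 14+14 = 28
ES_D = max(EF_A=14, EF_B=4) = 14; EF_D = 14+15 = 29
ES_E = 28; EF_E = 28+5 = 33
ES_F = 14; EF_F = 14+10 = 24
ES_G = max(EF_D=29, EF_F=24) = 29; EF_G = 29+3 = 32
ES_H = max(EF_F=24, EF_G=32) = 32; EF_H = 32+5 = 37
ES_I = max(EF_B=4, EF_E=33, EF_H=37) = 37; EF_I = 37+8 = 45
Expected project duration μ = 45 days. Critical path: A → D → G → H → I.

45 days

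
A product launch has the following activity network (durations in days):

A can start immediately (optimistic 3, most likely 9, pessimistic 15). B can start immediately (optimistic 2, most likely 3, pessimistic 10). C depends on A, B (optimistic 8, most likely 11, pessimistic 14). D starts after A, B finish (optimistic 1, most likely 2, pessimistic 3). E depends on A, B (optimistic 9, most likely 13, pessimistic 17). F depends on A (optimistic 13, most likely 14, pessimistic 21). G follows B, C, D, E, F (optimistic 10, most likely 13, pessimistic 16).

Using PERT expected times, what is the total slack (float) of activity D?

te_A = (3 + 4·9 + 15)/6 = 54/6 = 9
te_B = (2 + 4·3 + 10)/6 = 24/6 = 4
te_C = (8 + 4·11 + 14)/6 = 66/6 = 11
te_D = (1 + 4·2 + 3)/6 = 12/6 = 2
te_E = (9 + 4·13 + 17)/6 = 78/6 = 13
te_F = (13 + 4·14 + 21)/6 = 90/6 = 15
te_G = (10 + 4·13 + 16)/6 = 78/6 = 13

Forward pass:
ES_A = 0; EF_A = 9
ES_B = 0; EF_B = 4
ES_C = max(EF_A=9, EF_B=4) = 9; EF_C = 9+11 = 20
ES_D = max(EF_A=9, EF_B=4) = 9; EF_D = 9+2 = 11
ES_E = max(EF_A=9, EF_B=4) = 9; EF_E = 9+13 = 22
ES_F = 9; EF_F = 9+15 = 24
ES_G = max(EF_B=4, EF_C=20, EF_D=11, EF_E=22, EF_F=24) = 24; EF_G = 24+13 = 37
Expected project duration μ = 37 days. Critical path: A → F → G.

Backward pass:
LF_G = 37; LS_G = 37−13 = 24
LF_F = LS_G = 24; LS_F = 24−15 = 9
LF_E = LS_G = 24; LS_E = 24−13 = 11
LF_D = LS_G = 24; LS_D = 24−2 = 22
LF_C = LS_G = 24; LS_C = 24−11 = 13
LF_B = min(LS_C=13, LS_D=22, LS_E=11, LS_G=24) = 11; LS_B = 11−4 = 7
LF_A = min(LS_C=13, LS_D=22, LS_E=11, LS_F=9) = 9; LS_A = 9−9 = 0
Slack_D = LS_D − ES_D = 22 − 9 = 13

13 days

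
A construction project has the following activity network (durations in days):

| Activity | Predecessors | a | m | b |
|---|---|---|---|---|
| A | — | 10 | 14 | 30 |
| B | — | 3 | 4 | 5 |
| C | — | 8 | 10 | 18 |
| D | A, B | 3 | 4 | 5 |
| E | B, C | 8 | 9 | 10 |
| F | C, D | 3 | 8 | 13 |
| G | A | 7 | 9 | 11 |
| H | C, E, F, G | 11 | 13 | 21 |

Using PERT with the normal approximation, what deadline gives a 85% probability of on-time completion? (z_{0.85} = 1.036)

46.2 days

te_A = (10 + 4·14 + 30)/6 = 96/6 = 16; σ²_A = ((30−10)/6)² = 11.111
te_B = (3 + 4·4 + 5)/6 = 24/6 = 4; σ²_B = ((5−3)/6)² = 0.111
te_C = (8 + 4·10 + 18)/6 = 66/6 = 11; σ²_C = ((18−8)/6)² = 2.778
te_D = (3 + 4·4 + 5)/6 = 24/6 = 4; σ²_D = ((5−3)/6)² = 0.111
te_E = (8 + 4·9 + 10)/6 = 54/6 = 9; σ²_E = ((10−8)/6)² = 0.111
te_F = (3 + 4·8 + 13)/6 = 48/6 = 8; σ²_F = ((13−3)/6)² = 2.778
te_G = (7 + 4·9 + 11)/6 = 54/6 = 9; σ²_G = ((11−7)/6)² = 0.444
te_H = (11 + 4·13 + 21)/6 = 84/6 = 14; σ²_H = ((21−11)/6)² = 2.778

Forward pass:
ES_A = 0; EF_A = 16
ES_B = 0; EF_B = 4
ES_C = 0; EF_C = 11
ES_D = max(EF_A=16, EF_B=4) = 16; EF_D = 16+4 = 20
ES_E = max(EF_B=4, EF_C=11) = 11; EF_E = 11+9 = 20
ES_F = max(EF_C=11, EF_D=20) = 20; EF_F = 20+8 = 28
ES_G = 16; EF_G = 16+9 = 25
ES_H = max(EF_C=11, EF_E=20, EF_F=28, EF_G=25) = 28; EF_H = 28+14 = 42
Expected project duration μ = 42 days. Critical path: A → D → F → H.

Variance along critical path = 11.111 + 0.111 + 2.778 + 2.778 = 16.778; σ = 4.096 days.
D = μ + z·σ = 42 + 1.036·4.096 = 46.2 days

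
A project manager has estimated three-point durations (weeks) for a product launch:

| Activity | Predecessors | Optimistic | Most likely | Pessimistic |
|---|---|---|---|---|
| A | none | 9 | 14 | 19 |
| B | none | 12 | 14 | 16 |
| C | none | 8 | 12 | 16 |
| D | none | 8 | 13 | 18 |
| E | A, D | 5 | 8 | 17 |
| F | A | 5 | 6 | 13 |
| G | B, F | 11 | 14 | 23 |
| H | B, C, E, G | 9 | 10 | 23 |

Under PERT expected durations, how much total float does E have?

13 weeks

te_A = (9 + 4·14 + 19)/6 = 84/6 = 14
te_B = (12 + 4·14 + 16)/6 = 84/6 = 14
te_C = (8 + 4·12 + 16)/6 = 72/6 = 12
te_D = (8 + 4·13 + 18)/6 = 78/6 = 13
te_E = (5 + 4·8 + 17)/6 = 54/6 = 9
te_F = (5 + 4·6 + 13)/6 = 42/6 = 7
te_G = (11 + 4·14 + 23)/6 = 90/6 = 15
te_H = (9 + 4·10 + 23)/6 = 72/6 = 12

Forward pass:
ES_A = 0; EF_A = 14
ES_B = 0; EF_B = 14
ES_C = 0; EF_C = 12
ES_D = 0; EF_D = 13
ES_E = max(EF_A=14, EF_D=13) = 14; EF_E = 14+9 = 23
ES_F = 14; EF_F = 14+7 = 21
ES_G = max(EF_B=14, EF_F=21) = 21; EF_G = 21+15 = 36
ES_H = max(EF_B=14, EF_C=12, EF_E=23, EF_G=36) = 36; EF_H = 36+12 = 48
Expected project duration μ = 48 weeks. Critical path: A → F → G → H.

Backward pass:
LF_H = 48; LS_H = 48−12 = 36
LF_G = LS_H = 36; LS_G = 36−15 = 21
LF_F = LS_G = 21; LS_F = 21−7 = 14
LF_E = LS_H = 36; LS_E = 36−9 = 27
LF_D = LS_E = 27; LS_D = 27−13 = 14
LF_C = LS_H = 36; LS_C = 36−12 = 24
LF_B = min(LS_G=21, LS_H=36) = 21; LS_B = 21−14 = 7
LF_A = min(LS_E=27, LS_F=14) = 14; LS_A = 14−14 = 0
Slack_E = LS_E − ES_E = 27 − 14 = 13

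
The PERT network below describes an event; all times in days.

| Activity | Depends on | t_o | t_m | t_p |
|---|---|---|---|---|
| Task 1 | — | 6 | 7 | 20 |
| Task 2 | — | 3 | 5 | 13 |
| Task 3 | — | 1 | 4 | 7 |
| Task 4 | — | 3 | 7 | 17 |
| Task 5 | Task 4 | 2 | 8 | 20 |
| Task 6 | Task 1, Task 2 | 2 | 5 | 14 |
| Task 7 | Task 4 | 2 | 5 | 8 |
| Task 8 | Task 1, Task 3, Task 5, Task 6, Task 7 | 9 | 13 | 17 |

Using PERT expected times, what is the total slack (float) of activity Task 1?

2 days

te_Task 1 = (6 + 4·7 + 20)/6 = 54/6 = 9
te_Task 2 = (3 + 4·5 + 13)/6 = 36/6 = 6
te_Task 3 = (1 + 4·4 + 7)/6 = 24/6 = 4
te_Task 4 = (3 + 4·7 + 17)/6 = 48/6 = 8
te_Task 5 = (2 + 4·8 + 20)/6 = 54/6 = 9
te_Task 6 = (2 + 4·5 + 14)/6 = 36/6 = 6
te_Task 7 = (2 + 4·5 + 8)/6 = 30/6 = 5
te_Task 8 = (9 + 4·13 + 17)/6 = 78/6 = 13

Forward pass:
ES_Task 1 = 0; EF_Task 1 = 9
ES_Task 2 = 0; EF_Task 2 = 6
ES_Task 3 = 0; EF_Task 3 = 4
ES_Task 4 = 0; EF_Task 4 = 8
ES_Task 5 = 8; EF_Task 5 = 8+9 = 17
ES_Task 6 = max(EF_Task 1=9, EF_Task 2=6) = 9; EF_Task 6 = 9+6 = 15
ES_Task 7 = 8; EF_Task 7 = 8+5 = 13
ES_Task 8 = max(EF_Task 1=9, EF_Task 3=4, EF_Task 5=17, EF_Task 6=15, EF_Task 7=13) = 17; EF_Task 8 = 17+13 = 30
Expected project duration μ = 30 days. Critical path: Task 4 → Task 5 → Task 8.

Backward pass:
LF_Task 8 = 30; LS_Task 8 = 30−13 = 17
LF_Task 7 = LS_Task 8 = 17; LS_Task 7 = 17−5 = 12
LF_Task 6 = LS_Task 8 = 17; LS_Task 6 = 17−6 = 11
LF_Task 5 = LS_Task 8 = 17; LS_Task 5 = 17−9 = 8
LF_Task 4 = min(LS_Task 5=8, LS_Task 7=12) = 8; LS_Task 4 = 8−8 = 0
LF_Task 3 = LS_Task 8 = 17; LS_Task 3 = 17−4 = 13
LF_Task 2 = LS_Task 6 = 11; LS_Task 2 = 11−6 = 5
LF_Task 1 = min(LS_Task 6=11, LS_Task 8=17) = 11; LS_Task 1 = 11−9 = 2
Slack_Task 1 = LS_Task 1 − ES_Task 1 = 2 − 0 = 2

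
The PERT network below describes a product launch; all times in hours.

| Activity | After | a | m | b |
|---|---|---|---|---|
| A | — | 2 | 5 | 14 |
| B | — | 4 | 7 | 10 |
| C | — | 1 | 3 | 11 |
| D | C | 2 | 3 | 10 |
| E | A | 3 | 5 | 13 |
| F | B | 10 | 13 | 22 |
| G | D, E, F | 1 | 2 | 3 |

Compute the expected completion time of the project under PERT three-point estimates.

te_A = (2 + 4·5 + 14)/6 = 36/6 = 6
te_B = (4 + 4·7 + 10)/6 = 42/6 = 7
te_C = (1 + 4·3 + 11)/6 = 24/6 = 4
te_D = (2 + 4·3 + 10)/6 = 24/6 = 4
te_E = (3 + 4·5 + 13)/6 = 36/6 = 6
te_F = (10 + 4·13 + 22)/6 = 84/6 = 14
te_G = (1 + 4·2 + 3)/6 = 12/6 = 2

Forward pass:
ES_A = 0; EF_A = 6
ES_B = 0; EF_B = 7
ES_C = 0; EF_C = 4
ES_D = 4; EF_D = 4+4 = 8
ES_E = 6; EF_E = 6+6 = 12
ES_F = 7; EF_F = 7+14 = 21
ES_G = max(EF_D=8, EF_E=12, EF_F=21) = 21; EF_G = 21+2 = 23
Expected project duration μ = 23 hours. Critical path: B → F → G.

23 hours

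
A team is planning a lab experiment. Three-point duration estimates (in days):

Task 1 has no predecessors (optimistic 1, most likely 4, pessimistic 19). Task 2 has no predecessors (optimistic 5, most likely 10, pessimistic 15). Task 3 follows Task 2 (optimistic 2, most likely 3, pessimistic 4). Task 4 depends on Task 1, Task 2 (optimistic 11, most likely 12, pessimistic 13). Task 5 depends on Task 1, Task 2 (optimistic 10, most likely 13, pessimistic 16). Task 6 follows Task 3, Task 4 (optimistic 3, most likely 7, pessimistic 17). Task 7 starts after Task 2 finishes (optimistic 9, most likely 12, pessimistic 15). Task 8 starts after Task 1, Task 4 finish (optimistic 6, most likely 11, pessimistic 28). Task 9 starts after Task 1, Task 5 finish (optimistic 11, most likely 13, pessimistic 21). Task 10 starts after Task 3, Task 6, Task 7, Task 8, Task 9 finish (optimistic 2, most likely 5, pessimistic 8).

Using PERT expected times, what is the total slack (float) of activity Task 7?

15 days

te_Task 1 = (1 + 4·4 + 19)/6 = 36/6 = 6
te_Task 2 = (5 + 4·10 + 15)/6 = 60/6 = 10
te_Task 3 = (2 + 4·3 + 4)/6 = 18/6 = 3
te_Task 4 = (11 + 4·12 + 13)/6 = 72/6 = 12
te_Task 5 = (10 + 4·13 + 16)/6 = 78/6 = 13
te_Task 6 = (3 + 4·7 + 17)/6 = 48/6 = 8
te_Task 7 = (9 + 4·12 + 15)/6 = 72/6 = 12
te_Task 8 = (6 + 4·11 + 28)/6 = 78/6 = 13
te_Task 9 = (11 + 4·13 + 21)/6 = 84/6 = 14
te_Task 10 = (2 + 4·5 + 8)/6 = 30/6 = 5

Forward pass:
ES_Task 1 = 0; EF_Task 1 = 6
ES_Task 2 = 0; EF_Task 2 = 10
ES_Task 3 = 10; EF_Task 3 = 10+3 = 13
ES_Task 4 = max(EF_Task 1=6, EF_Task 2=10) = 10; EF_Task 4 = 10+12 = 22
ES_Task 5 = max(EF_Task 1=6, EF_Task 2=10) = 10; EF_Task 5 = 10+13 = 23
ES_Task 6 = max(EF_Task 3=13, EF_Task 4=22) = 22; EF_Task 6 = 22+8 = 30
ES_Task 7 = 10; EF_Task 7 = 10+12 = 22
ES_Task 8 = max(EF_Task 1=6, EF_Task 4=22) = 22; EF_Task 8 = 22+13 = 35
ES_Task 9 = max(EF_Task 1=6, EF_Task 5=23) = 23; EF_Task 9 = 23+14 = 37
ES_Task 10 = max(EF_Task 3=13, EF_Task 6=30, EF_Task 7=22, EF_Task 8=35, EF_Task 9=37) = 37; EF_Task 10 = 37+5 = 42
Expected project duration μ = 42 days. Critical path: Task 2 → Task 5 → Task 9 → Task 10.

Backward pass:
LF_Task 10 = 42; LS_Task 10 = 42−5 = 37
LF_Task 9 = LS_Task 10 = 37; LS_Task 9 = 37−14 = 23
LF_Task 8 = LS_Task 10 = 37; LS_Task 8 = 37−13 = 24
LF_Task 7 = LS_Task 10 = 37; LS_Task 7 = 37−12 = 25
LF_Task 6 = LS_Task 10 = 37; LS_Task 6 = 37−8 = 29
LF_Task 5 = LS_Task 9 = 23; LS_Task 5 = 23−13 = 10
LF_Task 4 = min(LS_Task 6=29, LS_Task 8=24) = 24; LS_Task 4 = 24−12 = 12
LF_Task 3 = min(LS_Task 6=29, LS_Task 10=37) = 29; LS_Task 3 = 29−3 = 26
LF_Task 2 = min(LS_Task 3=26, LS_Task 4=12, LS_Task 5=10, LS_Task 7=25) = 10; LS_Task 2 = 10−10 = 0
LF_Task 1 = min(LS_Task 4=12, LS_Task 5=10, LS_Task 8=24, LS_Task 9=23) = 10; LS_Task 1 = 10−6 = 4
Slack_Task 7 = LS_Task 7 − ES_Task 7 = 25 − 10 = 15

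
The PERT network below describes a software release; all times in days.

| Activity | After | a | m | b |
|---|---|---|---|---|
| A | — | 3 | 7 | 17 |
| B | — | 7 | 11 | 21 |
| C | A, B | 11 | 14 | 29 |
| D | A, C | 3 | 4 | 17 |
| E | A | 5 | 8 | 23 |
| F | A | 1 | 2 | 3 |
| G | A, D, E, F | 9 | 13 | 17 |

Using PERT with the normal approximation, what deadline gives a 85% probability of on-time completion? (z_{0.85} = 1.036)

te_A = (3 + 4·7 + 17)/6 = 48/6 = 8; σ²_A = ((17−3)/6)² = 5.444
te_B = (7 + 4·11 + 21)/6 = 72/6 = 12; σ²_B = ((21−7)/6)² = 5.444
te_C = (11 + 4·14 + 29)/6 = 96/6 = 16; σ²_C = ((29−11)/6)² = 9.000
te_D = (3 + 4·4 + 17)/6 = 36/6 = 6; σ²_D = ((17−3)/6)² = 5.444
te_E = (5 + 4·8 + 23)/6 = 60/6 = 10; σ²_E = ((23−5)/6)² = 9.000
te_F = (1 + 4·2 + 3)/6 = 12/6 = 2; σ²_F = ((3−1)/6)² = 0.111
te_G = (9 + 4·13 + 17)/6 = 78/6 = 13; σ²_G = ((17−9)/6)² = 1.778

Forward pass:
ES_A = 0; EF_A = 8
ES_B = 0; EF_B = 12
ES_C = max(EF_A=8, EF_B=12) = 12; EF_C = 12+16 = 28
ES_D = max(EF_A=8, EF_C=28) = 28; EF_D = 28+6 = 34
ES_E = 8; EF_E = 8+10 = 18
ES_F = 8; EF_F = 8+2 = 10
ES_G = max(EF_A=8, EF_D=34, EF_E=18, EF_F=10) = 34; EF_G = 34+13 = 47
Expected project duration μ = 47 days. Critical path: B → C → D → G.

Variance along critical path = 5.444 + 9.000 + 5.444 + 1.778 = 21.667; σ = 4.655 days.
D = μ + z·σ = 47 + 1.036·4.655 = 51.8 days

51.8 days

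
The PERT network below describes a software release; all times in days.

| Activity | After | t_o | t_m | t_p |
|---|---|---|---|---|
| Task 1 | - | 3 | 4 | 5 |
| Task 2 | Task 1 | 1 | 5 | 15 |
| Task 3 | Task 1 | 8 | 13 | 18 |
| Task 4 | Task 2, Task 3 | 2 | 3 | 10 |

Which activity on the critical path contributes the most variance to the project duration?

te_Task 1 = (3 + 4·4 + 5)/6 = 24/6 = 4; σ²_Task 1 = ((5−3)/6)² = 0.111
te_Task 2 = (1 + 4·5 + 15)/6 = 36/6 = 6; σ²_Task 2 = ((15−1)/6)² = 5.444
te_Task 3 = (8 + 4·13 + 18)/6 = 78/6 = 13; σ²_Task 3 = ((18−8)/6)² = 2.778
te_Task 4 = (2 + 4·3 + 10)/6 = 24/6 = 4; σ²_Task 4 = ((10−2)/6)² = 1.778

Forward pass:
ES_Task 1 = 0; EF_Task 1 = 4
ES_Task 2 = 4; EF_Task 2 = 4+6 = 10
ES_Task 3 = 4; EF_Task 3 = 4+13 = 17
ES_Task 4 = max(EF_Task 2=10, EF_Task 3=17) = 17; EF_Task 4 = 17+4 = 21
Expected project duration μ = 21 days. Critical path: Task 1 → Task 3 → Task 4.

Variances on critical path: σ²_Task 1=0.111, σ²_Task 3=2.778, σ²_Task 4=1.778.
Largest is σ²_Task 3 = 2.778.

Task 3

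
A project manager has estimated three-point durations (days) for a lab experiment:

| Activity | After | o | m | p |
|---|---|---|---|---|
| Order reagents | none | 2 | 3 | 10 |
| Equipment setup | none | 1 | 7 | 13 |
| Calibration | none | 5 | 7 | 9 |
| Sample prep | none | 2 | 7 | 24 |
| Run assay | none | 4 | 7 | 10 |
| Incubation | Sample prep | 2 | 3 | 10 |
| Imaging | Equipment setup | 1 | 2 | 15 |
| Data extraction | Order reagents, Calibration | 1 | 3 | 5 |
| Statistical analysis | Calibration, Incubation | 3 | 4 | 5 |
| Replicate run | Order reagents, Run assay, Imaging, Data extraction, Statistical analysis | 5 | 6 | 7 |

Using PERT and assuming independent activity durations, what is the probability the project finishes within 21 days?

te_Order reagents = (2 + 4·3 + 10)/6 = 24/6 = 4; σ²_Order reagents = ((10−2)/6)² = 1.778
te_Equipment setup = (1 + 4·7 + 13)/6 = 42/6 = 7; σ²_Equipment setup = ((13−1)/6)² = 4.000
te_Calibration = (5 + 4·7 + 9)/6 = 42/6 = 7; σ²_Calibration = ((9−5)/6)² = 0.444
te_Sample prep = (2 + 4·7 + 24)/6 = 54/6 = 9; σ²_Sample prep = ((24−2)/6)² = 13.444
te_Run assay = (4 + 4·7 + 10)/6 = 42/6 = 7; σ²_Run assay = ((10−4)/6)² = 1.000
te_Incubation = (2 + 4·3 + 10)/6 = 24/6 = 4; σ²_Incubation = ((10−2)/6)² = 1.778
te_Imaging = (1 + 4·2 + 15)/6 = 24/6 = 4; σ²_Imaging = ((15−1)/6)² = 5.444
te_Data extraction = (1 + 4·3 + 5)/6 = 18/6 = 3; σ²_Data extraction = ((5−1)/6)² = 0.444
te_Statistical analysis = (3 + 4·4 + 5)/6 = 24/6 = 4; σ²_Statistical analysis = ((5−3)/6)² = 0.111
te_Replicate run = (5 + 4·6 + 7)/6 = 36/6 = 6; σ²_Replicate run = ((7−5)/6)² = 0.111

Forward pass:
ES_Order reagents = 0; EF_Order reagents = 4
ES_Equipment setup = 0; EF_Equipment setup = 7
ES_Calibration = 0; EF_Calibration = 7
ES_Sample prep = 0; EF_Sample prep = 9
ES_Run assay = 0; EF_Run assay = 7
ES_Incubation = 9; EF_Incubation = 9+4 = 13
ES_Imaging = 7; EF_Imaging = 7+4 = 11
ES_Data extraction = max(EF_Order reagents=4, EF_Calibration=7) = 7; EF_Data extraction = 7+3 = 10
ES_Statistical analysis = max(EF_Calibration=7, EF_Incubation=13) = 13; EF_Statistical analysis = 13+4 = 17
ES_Replicate run = max(EF_Order reagents=4, EF_Run assay=7, EF_Imaging=11, EF_Data extraction=10, EF_Statistical analysis=17) = 17; EF_Replicate run = 17+6 = 23
Expected project duration μ = 23 days. Critical path: Sample prep → Incubation → Statistical analysis → Replicate run.

Variance along critical path = 13.444 + 1.778 + 0.111 + 0.111 = 15.444; σ = √15.444 = 3.930 days.
Z = (21 − 23) / 3.930 = -0.509
P(T ≤ 21) = Φ(-0.509) ≈ 0.305

0.305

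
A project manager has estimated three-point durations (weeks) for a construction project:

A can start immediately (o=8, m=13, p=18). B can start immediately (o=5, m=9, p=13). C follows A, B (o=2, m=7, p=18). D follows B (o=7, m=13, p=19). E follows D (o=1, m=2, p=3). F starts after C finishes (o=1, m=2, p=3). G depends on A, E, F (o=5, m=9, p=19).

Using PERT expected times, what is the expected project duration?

te_A = (8 + 4·13 + 18)/6 = 78/6 = 13
te_B = (5 + 4·9 + 13)/6 = 54/6 = 9
te_C = (2 + 4·7 + 18)/6 = 48/6 = 8
te_D = (7 + 4·13 + 19)/6 = 78/6 = 13
te_E = (1 + 4·2 + 3)/6 = 12/6 = 2
te_F = (1 + 4·2 + 3)/6 = 12/6 = 2
te_G = (5 + 4·9 + 19)/6 = 60/6 = 10

Forward pass:
ES_A = 0; EF_A = 13
ES_B = 0; EF_B = 9
ES_C = max(EF_A=13, EF_B=9) = 13; EF_C = 13+8 = 21
ES_D = 9; EF_D = 9+13 = 22
ES_E = 22; EF_E = 22+2 = 24
ES_F = 21; EF_F = 21+2 = 23
ES_G = max(EF_A=13, EF_E=24, EF_F=23) = 24; EF_G = 24+10 = 34
Expected project duration μ = 34 weeks. Critical path: B → D → E → G.

34 weeks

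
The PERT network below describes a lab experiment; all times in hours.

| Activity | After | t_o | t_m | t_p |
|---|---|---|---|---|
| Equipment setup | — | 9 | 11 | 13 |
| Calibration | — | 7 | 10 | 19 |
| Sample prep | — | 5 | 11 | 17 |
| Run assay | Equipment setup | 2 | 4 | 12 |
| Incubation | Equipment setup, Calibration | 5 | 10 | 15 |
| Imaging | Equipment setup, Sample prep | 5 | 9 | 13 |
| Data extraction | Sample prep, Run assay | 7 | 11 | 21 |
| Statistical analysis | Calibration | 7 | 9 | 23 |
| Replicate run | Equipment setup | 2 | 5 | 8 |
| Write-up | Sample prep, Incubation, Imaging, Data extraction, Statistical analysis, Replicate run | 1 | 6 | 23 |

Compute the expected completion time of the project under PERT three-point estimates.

te_Equipment setup = (9 + 4·11 + 13)/6 = 66/6 = 11
te_Calibration = (7 + 4·10 + 19)/6 = 66/6 = 11
te_Sample prep = (5 + 4·11 + 17)/6 = 66/6 = 11
te_Run assay = (2 + 4·4 + 12)/6 = 30/6 = 5
te_Incubation = (5 + 4·10 + 15)/6 = 60/6 = 10
te_Imaging = (5 + 4·9 + 13)/6 = 54/6 = 9
te_Data extraction = (7 + 4·11 + 21)/6 = 72/6 = 12
te_Statistical analysis = (7 + 4·9 + 23)/6 = 66/6 = 11
te_Replicate run = (2 + 4·5 + 8)/6 = 30/6 = 5
te_Write-up = (1 + 4·6 + 23)/6 = 48/6 = 8

Forward pass:
ES_Equipment setup = 0; EF_Equipment setup = 11
ES_Calibration = 0; EF_Calibration = 11
ES_Sample prep = 0; EF_Sample prep = 11
ES_Run assay = 11; EF_Run assay = 11+5 = 16
ES_Incubation = max(EF_Equipment setup=11, EF_Calibration=11) = 11; EF_Incubation = 11+10 = 21
ES_Imaging = max(EF_Equipment setup=11, EF_Sample prep=11) = 11; EF_Imaging = 11+9 = 20
ES_Data extraction = max(EF_Sample prep=11, EF_Run assay=16) = 16; EF_Data extraction = 16+12 = 28
ES_Statistical analysis = 11; EF_Statistical analysis = 11+11 = 22
ES_Replicate run = 11; EF_Replicate run = 11+5 = 16
ES_Write-up = max(EF_Sample prep=11, EF_Incubation=21, EF_Imaging=20, EF_Data extraction=28, EF_Statistical analysis=22, EF_Replicate run=16) = 28; EF_Write-up = 28+8 = 36
Expected project duration μ = 36 hours. Critical path: Equipment setup → Run assay → Data extraction → Write-up.

36 hours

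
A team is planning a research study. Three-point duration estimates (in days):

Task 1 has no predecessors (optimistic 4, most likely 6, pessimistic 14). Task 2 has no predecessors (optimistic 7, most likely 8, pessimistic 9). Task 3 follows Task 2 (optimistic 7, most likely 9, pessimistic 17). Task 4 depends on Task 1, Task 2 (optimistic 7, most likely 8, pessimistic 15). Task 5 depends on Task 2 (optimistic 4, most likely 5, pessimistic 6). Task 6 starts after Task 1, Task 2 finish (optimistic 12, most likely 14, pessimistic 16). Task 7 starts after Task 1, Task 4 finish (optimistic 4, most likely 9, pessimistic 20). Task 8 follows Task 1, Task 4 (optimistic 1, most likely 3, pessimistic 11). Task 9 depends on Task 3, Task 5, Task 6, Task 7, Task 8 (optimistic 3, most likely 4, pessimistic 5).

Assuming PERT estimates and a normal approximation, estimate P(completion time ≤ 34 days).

0.840

te_Task 1 = (4 + 4·6 + 14)/6 = 42/6 = 7; σ²_Task 1 = ((14−4)/6)² = 2.778
te_Task 2 = (7 + 4·8 + 9)/6 = 48/6 = 8; σ²_Task 2 = ((9−7)/6)² = 0.111
te_Task 3 = (7 + 4·9 + 17)/6 = 60/6 = 10; σ²_Task 3 = ((17−7)/6)² = 2.778
te_Task 4 = (7 + 4·8 + 15)/6 = 54/6 = 9; σ²_Task 4 = ((15−7)/6)² = 1.778
te_Task 5 = (4 + 4·5 + 6)/6 = 30/6 = 5; σ²_Task 5 = ((6−4)/6)² = 0.111
te_Task 6 = (12 + 4·14 + 16)/6 = 84/6 = 14; σ²_Task 6 = ((16−12)/6)² = 0.444
te_Task 7 = (4 + 4·9 + 20)/6 = 60/6 = 10; σ²_Task 7 = ((20−4)/6)² = 7.111
te_Task 8 = (1 + 4·3 + 11)/6 = 24/6 = 4; σ²_Task 8 = ((11−1)/6)² = 2.778
te_Task 9 = (3 + 4·4 + 5)/6 = 24/6 = 4; σ²_Task 9 = ((5−3)/6)² = 0.111

Forward pass:
ES_Task 1 = 0; EF_Task 1 = 7
ES_Task 2 = 0; EF_Task 2 = 8
ES_Task 3 = 8; EF_Task 3 = 8+10 = 18
ES_Task 4 = max(EF_Task 1=7, EF_Task 2=8) = 8; EF_Task 4 = 8+9 = 17
ES_Task 5 = 8; EF_Task 5 = 8+5 = 13
ES_Task 6 = max(EF_Task 1=7, EF_Task 2=8) = 8; EF_Task 6 = 8+14 = 22
ES_Task 7 = max(EF_Task 1=7, EF_Task 4=17) = 17; EF_Task 7 = 17+10 = 27
ES_Task 8 = max(EF_Task 1=7, EF_Task 4=17) = 17; EF_Task 8 = 17+4 = 21
ES_Task 9 = max(EF_Task 3=18, EF_Task 5=13, EF_Task 6=22, EF_Task 7=27, EF_Task 8=21) = 27; EF_Task 9 = 27+4 = 31
Expected project duration μ = 31 days. Critical path: Task 2 → Task 4 → Task 7 → Task 9.

Variance along critical path = 0.111 + 1.778 + 7.111 + 0.111 = 9.111; σ = √9.111 = 3.018 days.
Z = (34 − 31) / 3.018 = 0.994
P(T ≤ 34) = Φ(0.994) ≈ 0.840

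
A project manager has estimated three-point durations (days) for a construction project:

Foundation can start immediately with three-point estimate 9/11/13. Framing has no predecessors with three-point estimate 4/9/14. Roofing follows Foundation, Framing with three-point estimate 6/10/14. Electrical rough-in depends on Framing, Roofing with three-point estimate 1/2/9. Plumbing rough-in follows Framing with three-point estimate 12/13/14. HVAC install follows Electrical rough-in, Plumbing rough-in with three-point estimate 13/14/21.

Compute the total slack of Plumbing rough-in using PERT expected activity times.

2 days

te_Foundation = (9 + 4·11 + 13)/6 = 66/6 = 11
te_Framing = (4 + 4·9 + 14)/6 = 54/6 = 9
te_Roofing = (6 + 4·10 + 14)/6 = 60/6 = 10
te_Electrical rough-in = (1 + 4·2 + 9)/6 = 18/6 = 3
te_Plumbing rough-in = (12 + 4·13 + 14)/6 = 78/6 = 13
te_HVAC install = (13 + 4·14 + 21)/6 = 90/6 = 15

Forward pass:
ES_Foundation = 0; EF_Foundation = 11
ES_Framing = 0; EF_Framing = 9
ES_Roofing = max(EF_Foundation=11, EF_Framing=9) = 11; EF_Roofing = 11+10 = 21
ES_Electrical rough-in = max(EF_Framing=9, EF_Roofing=21) = 21; EF_Electrical rough-in = 21+3 = 24
ES_Plumbing rough-in = 9; EF_Plumbing rough-in = 9+13 = 22
ES_HVAC install = max(EF_Electrical rough-in=24, EF_Plumbing rough-in=22) = 24; EF_HVAC install = 24+15 = 39
Expected project duration μ = 39 days. Critical path: Foundation → Roofing → Electrical rough-in → HVAC install.

Backward pass:
LF_HVAC install = 39; LS_HVAC install = 39−15 = 24
LF_Plumbing rough-in = LS_HVAC install = 24; LS_Plumbing rough-in = 24−13 = 11
LF_Electrical rough-in = LS_HVAC install = 24; LS_Electrical rough-in = 24−3 = 21
LF_Roofing = LS_Electrical rough-in = 21; LS_Roofing = 21−10 = 11
LF_Framing = min(LS_Roofing=11, LS_Electrical rough-in=21, LS_Plumbing rough-in=11) = 11; LS_Framing = 11−9 = 2
LF_Foundation = LS_Roofing = 11; LS_Foundation = 11−11 = 0
Slack_Plumbing rough-in = LS_Plumbing rough-in − ES_Plumbing rough-in = 11 − 9 = 2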